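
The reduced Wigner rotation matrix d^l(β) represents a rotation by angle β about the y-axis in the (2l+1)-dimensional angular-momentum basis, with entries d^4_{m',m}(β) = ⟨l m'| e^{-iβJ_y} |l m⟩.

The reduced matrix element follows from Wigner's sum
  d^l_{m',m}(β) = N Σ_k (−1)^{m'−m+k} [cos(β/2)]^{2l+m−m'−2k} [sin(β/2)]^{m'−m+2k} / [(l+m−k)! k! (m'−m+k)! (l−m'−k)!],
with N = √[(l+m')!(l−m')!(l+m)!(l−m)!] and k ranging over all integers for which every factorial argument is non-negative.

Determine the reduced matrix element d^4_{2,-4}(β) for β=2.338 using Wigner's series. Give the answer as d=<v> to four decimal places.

d=0.4919

d^4_{2,-4}(β=2.338) via Wigner's sum:
With c≡cos(β/2)=0.391072 and s≡sin(β/2)=0.920360, N=[720·2·1·40320]^{1/2}=7619.763776
k: max(0,(-4)−(2))=0 … min(4+(-4),4−(2))=0
  k=0: (−1)^6·7619.7638/(1440)·0.3911^2·0.9204^6 = +0.491858
d^4_{2,-4}(2.338) = +0.491858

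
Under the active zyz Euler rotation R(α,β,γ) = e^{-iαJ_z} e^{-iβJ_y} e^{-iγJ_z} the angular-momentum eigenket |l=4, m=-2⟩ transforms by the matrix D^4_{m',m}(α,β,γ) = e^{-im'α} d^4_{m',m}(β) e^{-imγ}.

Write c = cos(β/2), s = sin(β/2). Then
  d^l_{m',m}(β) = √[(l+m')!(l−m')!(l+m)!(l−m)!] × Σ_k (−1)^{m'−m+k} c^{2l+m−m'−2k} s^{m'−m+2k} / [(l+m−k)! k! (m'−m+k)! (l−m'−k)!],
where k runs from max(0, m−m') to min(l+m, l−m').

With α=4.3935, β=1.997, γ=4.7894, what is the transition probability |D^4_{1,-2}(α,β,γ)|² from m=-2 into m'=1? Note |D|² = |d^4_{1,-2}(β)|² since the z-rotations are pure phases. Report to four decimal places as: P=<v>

Split into d^4_{1,-2}(β=1.997) × two z-phases.
Half-angle: c=0.541564, s=0.840660. N=√(120·6·2·720)=1018.233765
Admissible k: 0..2 (factorial args all ≥0)
  k=0: (−1)^3·1018.2338/(72)·0.5416^5·0.8407^3 = -0.391403
  k=1: (−1)^4·1018.2338/(48)·0.5416^3·0.8407^5 = +1.414674
  k=2: (−1)^5·1018.2338/(240)·0.5416^1·0.8407^7 = -0.681753
d^4_{1,-2}(1.997) = -0.391403 +1.414674 -0.681753 = +0.341517
|D^4_{1,-2}|² = |d^4_{1,-2}(β)|² = (+0.341517)² = 0.116634 (the z-rotation phases have unit modulus)

P=0.1166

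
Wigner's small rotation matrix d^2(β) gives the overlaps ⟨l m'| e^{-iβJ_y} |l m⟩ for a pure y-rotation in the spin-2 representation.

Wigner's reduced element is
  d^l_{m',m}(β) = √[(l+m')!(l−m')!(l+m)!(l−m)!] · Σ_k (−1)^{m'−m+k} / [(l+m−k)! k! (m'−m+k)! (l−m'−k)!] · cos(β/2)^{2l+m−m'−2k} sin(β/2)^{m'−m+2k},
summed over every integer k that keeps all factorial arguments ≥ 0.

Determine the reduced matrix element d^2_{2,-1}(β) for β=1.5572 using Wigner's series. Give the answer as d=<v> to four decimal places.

d=-0.4932

d^2_{2,-1}(β=1.5572) via Wigner's sum:
Half-angle: c=0.711897, s=0.702283. N=√(24·1·1·6)=12.000000
k: max(0,(-1)−(2))=0 … min(2+(-1),2−(2))=0
  k=0: (−1)^3·12.0000/(6)·0.7119^1·0.7023^3 = -0.493156
d^2_{2,-1}(1.5572) = -0.493156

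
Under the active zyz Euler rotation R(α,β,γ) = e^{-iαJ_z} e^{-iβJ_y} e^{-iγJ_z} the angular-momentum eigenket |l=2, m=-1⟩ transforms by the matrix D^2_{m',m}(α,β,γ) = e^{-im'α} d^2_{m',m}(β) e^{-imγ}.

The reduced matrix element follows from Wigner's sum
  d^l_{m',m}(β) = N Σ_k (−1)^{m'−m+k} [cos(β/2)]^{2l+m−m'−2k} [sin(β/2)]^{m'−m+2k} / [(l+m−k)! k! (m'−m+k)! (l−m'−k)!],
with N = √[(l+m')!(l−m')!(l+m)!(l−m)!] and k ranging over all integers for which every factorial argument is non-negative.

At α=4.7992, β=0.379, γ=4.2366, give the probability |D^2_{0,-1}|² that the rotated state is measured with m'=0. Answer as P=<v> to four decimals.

D^2_{0,-1}(4.7992,0.379,4.2366) = e^{-i·0·4.7992}·d^2_{0,-1}(0.379)·e^{-i·-1·4.2366}. Compute d first:
c=cos(0.379/2)=0.982099, s=sin(0.379/2)=0.188368; N=√[2·2·1·6]=4.898979
The bounds max(0,m−m')=0 and min(l+m,l−m')=1 give 2 terms
  k=0: (−1)^1·4.8990/(2)·0.9821^3·0.1884^1 = -0.437067
  k=1: (−1)^2·4.8990/(2)·0.9821^1·0.1884^3 = +0.016079
d^2_{0,-1}(0.379) = -0.437067 +0.016079 = -0.420988
|D^2_{0,-1}|² = |d^2_{0,-1}(β)|² = (-0.420988)² = 0.177231 (the z-rotation phases have unit modulus)

P=0.1772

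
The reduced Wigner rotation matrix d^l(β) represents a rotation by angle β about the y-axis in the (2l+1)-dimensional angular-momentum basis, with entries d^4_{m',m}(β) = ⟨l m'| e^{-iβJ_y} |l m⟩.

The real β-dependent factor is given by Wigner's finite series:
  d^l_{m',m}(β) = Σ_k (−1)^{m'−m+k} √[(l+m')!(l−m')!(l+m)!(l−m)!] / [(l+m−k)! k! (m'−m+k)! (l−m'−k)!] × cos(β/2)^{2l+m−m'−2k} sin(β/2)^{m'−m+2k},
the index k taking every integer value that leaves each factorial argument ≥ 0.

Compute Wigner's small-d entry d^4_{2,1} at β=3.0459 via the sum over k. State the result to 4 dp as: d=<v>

d^4_{2,1}(β=3.0459) via Wigner's sum:
Half-angle: c=0.047828, s=0.998856. N=√(720·2·120·6)=1018.233765
The bounds max(0,m−m')=0 and min(l+m,l−m')=2 give 3 terms
  k=0: (−1)^1·1018.2338/(240)·0.0478^7·0.9989^1 = -0.000000
  k=1: (−1)^2·1018.2338/(48)·0.0478^5·0.9989^3 = +0.000005
  k=2: (−1)^3·1018.2338/(72)·0.0478^3·0.9989^5 = -0.001538
d^4_{2,1}(3.0459) = -0.000000 +0.000005 -0.001538 = -0.001533

d=-0.0015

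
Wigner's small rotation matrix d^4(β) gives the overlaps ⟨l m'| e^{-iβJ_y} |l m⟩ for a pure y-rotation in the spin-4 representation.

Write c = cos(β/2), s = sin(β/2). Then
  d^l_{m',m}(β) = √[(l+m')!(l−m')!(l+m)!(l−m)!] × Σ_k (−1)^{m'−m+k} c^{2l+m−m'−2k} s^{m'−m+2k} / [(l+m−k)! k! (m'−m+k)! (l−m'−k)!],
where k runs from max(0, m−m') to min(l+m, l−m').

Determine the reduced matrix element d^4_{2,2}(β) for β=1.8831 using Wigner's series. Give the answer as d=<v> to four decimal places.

d=0.4573

d^4_{2,2}(β=1.8831) via Wigner's sum:
c=cos(1.8831/2)=0.588536, s=sin(1.8831/2)=0.808471; N=√[720·2·720·2]=1440.000000
k: max(0,(2)−(2))=0 … min(4+(2),4−(2))=2
  k=0: (−1)^0·1440.0000/(1440)·0.5885^8·0.8085^0 = +0.014394
  k=1: (−1)^1·1440.0000/(120)·0.5885^6·0.8085^2 = -0.325947
  k=2: (−1)^2·1440.0000/(96)·0.5885^4·0.8085^4 = +0.768848
d^4_{2,2}(1.8831) = +0.014394 -0.325947 +0.768848 = +0.457295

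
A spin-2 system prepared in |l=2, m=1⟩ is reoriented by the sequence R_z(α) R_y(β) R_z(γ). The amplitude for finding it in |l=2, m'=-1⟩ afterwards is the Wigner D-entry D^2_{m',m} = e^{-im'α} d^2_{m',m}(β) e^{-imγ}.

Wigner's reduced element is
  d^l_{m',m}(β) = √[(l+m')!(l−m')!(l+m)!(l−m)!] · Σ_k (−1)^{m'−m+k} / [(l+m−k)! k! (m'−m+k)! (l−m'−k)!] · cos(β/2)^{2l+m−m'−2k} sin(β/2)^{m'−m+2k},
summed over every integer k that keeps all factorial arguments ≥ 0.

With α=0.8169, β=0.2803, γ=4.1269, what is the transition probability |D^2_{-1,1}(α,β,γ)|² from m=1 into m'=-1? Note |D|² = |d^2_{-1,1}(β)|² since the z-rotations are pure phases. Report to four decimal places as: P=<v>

P=0.0033

First d^2_{-1,1}(β=0.2803), then the phase factors e^{-i(-1)α} and e^{-i(1)γ}:
With c≡cos(β/2)=0.990195 and s≡sin(β/2)=0.139692, N=[1·6·6·1]^{1/2}=6.000000
Admissible k: 2..3 (factorial args all ≥0)
  k=2: (−1)^0·6.0000/(2)·0.9902^2·0.1397^2 = +0.057399
  k=3: (−1)^1·6.0000/(6)·0.9902^0·0.1397^4 = -0.000381
d^2_{-1,1}(0.2803) = +0.057399 -0.000381 = +0.057018
|D^2_{-1,1}|² = |d^2_{-1,1}(β)|² = (+0.057018)² = 0.003251 (the z-rotation phases have unit modulus)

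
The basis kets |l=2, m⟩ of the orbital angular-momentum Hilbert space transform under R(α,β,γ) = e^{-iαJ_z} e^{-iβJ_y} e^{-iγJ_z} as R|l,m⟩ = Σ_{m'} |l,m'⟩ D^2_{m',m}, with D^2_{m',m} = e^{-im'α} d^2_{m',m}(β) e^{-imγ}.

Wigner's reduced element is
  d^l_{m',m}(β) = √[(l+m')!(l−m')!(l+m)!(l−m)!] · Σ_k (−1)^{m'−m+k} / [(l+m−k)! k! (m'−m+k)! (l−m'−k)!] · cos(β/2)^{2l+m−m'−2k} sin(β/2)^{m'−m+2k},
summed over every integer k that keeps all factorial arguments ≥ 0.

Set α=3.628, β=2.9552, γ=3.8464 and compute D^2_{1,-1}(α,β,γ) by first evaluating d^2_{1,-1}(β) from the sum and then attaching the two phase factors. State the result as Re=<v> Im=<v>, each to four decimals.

First d^2_{1,-1}(β=2.9552), then the phase factors e^{-i(1)α} and e^{-i(-1)γ}:
With c≡cos(β/2)=0.093061 and s≡sin(β/2)=0.995660, N=[6·1·1·6]^{1/2}=6.000000
Admissible k: 0..1 (factorial args all ≥0)
  k=0: (−1)^2·6.0000/(2)·0.0931^2·0.9957^2 = +0.025756
  k=1: (−1)^3·6.0000/(6)·0.0931^0·0.9957^4 = -0.982754
d^2_{1,-1}(2.9552) = +0.025756 -0.982754 = -0.956998
Phases: e^{-i·(1)·3.628}=-0.884018+0.467453i, e^{-i·(-1)·3.8464}=-0.761736-0.647887i ⇒ D=-0.934265-0.207351i

Re=-0.9343 Im=-0.2074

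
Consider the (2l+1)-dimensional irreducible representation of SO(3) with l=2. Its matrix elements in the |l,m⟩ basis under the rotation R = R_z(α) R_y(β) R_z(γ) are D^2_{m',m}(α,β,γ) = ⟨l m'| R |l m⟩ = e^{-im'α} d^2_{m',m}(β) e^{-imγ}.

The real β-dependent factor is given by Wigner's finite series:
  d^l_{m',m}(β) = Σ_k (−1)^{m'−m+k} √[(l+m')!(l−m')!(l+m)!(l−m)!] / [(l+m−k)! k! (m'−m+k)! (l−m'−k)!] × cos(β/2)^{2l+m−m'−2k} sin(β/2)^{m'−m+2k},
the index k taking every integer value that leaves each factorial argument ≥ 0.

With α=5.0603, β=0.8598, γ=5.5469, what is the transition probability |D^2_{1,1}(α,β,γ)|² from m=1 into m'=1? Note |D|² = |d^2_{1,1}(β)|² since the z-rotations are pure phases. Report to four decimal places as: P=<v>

First d^2_{1,1}(β=0.8598), then the phase factors e^{-i(1)α} and e^{-i(1)γ}:
With c≡cos(β/2)=0.909007 and s≡sin(β/2)=0.416780, N=[6·1·6·1]^{1/2}=6.000000
k∈{0,1} keeps every argument non-negative
  k=0: (−1)^0·6.0000/(6)·0.9090^4·0.4168^0 = +0.682763
  k=1: (−1)^1·6.0000/(2)·0.9090^2·0.4168^2 = -0.430596
d^2_{1,1}(0.8598) = +0.682763 -0.430596 = +0.252167
|D^2_{1,1}|² = |d^2_{1,1}(β)|² = (+0.252167)² = 0.063588 (the z-rotation phases have unit modulus)

P=0.0636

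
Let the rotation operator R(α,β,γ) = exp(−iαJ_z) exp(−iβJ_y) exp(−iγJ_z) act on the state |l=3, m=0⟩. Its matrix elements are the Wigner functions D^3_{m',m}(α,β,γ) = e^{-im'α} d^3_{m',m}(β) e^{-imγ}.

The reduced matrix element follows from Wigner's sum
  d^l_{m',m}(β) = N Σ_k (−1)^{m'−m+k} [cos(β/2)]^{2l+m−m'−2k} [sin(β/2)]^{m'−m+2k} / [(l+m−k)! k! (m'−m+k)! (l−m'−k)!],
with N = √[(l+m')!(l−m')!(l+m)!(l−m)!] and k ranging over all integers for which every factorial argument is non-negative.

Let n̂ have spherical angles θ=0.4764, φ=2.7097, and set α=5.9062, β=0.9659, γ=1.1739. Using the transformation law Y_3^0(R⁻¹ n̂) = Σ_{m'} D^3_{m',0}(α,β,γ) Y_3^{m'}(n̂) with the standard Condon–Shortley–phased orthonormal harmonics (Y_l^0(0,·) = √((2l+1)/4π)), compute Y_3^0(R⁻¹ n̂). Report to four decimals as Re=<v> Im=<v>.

Re=-0.1401 Im=0.0000

Need the full column D^3_{m',0} for m'=−3..3 at α=5.9062, β=0.9659, γ=1.1739.
cos(β/2)=0.885629, sin(β/2)=0.464394
d^3_{-3,0}: single k=3 term ⇒ +0.311121;  D = +0.132474-0.281508i
d^3_{-2,0}: k∈[2..3] ⇒ +0.726675 -0.199807 = +0.526869;  D = +0.384075-0.360662i
d^3_{-1,0}: k∈[1..3] ⇒ +0.876467 -0.722980 +0.066264 = +0.219751;  D = +0.204320-0.080894i
d^3_{0,0}: k∈[0..3] ⇒ +0.482515 -1.194049 +0.328316 -0.010030 = -0.393250;  D = -0.393250+0.000000i
d^3_{1,0}: k∈[0..2] ⇒ -0.876467 +0.722980 -0.066264 = -0.219751;  D = -0.204320-0.080894i
d^3_{2,0}: k∈[0..1] ⇒ +0.726675 -0.199807 = +0.526869;  D = +0.384075+0.360662i
d^3_{3,0}: single k=0 term ⇒ -0.311121;  D = -0.132474-0.281508i
Y_3^{m'}(θ=0.4764,φ=2.7097) and Σ D·Y over m':
  (+0.1325-0.2815i)·(-0.0109-0.0387i)  (+0.3841-0.3607i)·(+0.1241+0.1452i)  (+0.2043-0.0809i)·(-0.3969-0.1829i)  (-0.3932+0.0000i)·(+0.3145+0.0000i)  (-0.2043-0.0809i)·(+0.3969-0.1829i)  (+0.3841+0.3607i)·(+0.1241-0.1452i)  (-0.1325-0.2815i)·(+0.0109-0.0387i)
Y_3^0(R⁻¹ n̂) = -0.140118-0.000000i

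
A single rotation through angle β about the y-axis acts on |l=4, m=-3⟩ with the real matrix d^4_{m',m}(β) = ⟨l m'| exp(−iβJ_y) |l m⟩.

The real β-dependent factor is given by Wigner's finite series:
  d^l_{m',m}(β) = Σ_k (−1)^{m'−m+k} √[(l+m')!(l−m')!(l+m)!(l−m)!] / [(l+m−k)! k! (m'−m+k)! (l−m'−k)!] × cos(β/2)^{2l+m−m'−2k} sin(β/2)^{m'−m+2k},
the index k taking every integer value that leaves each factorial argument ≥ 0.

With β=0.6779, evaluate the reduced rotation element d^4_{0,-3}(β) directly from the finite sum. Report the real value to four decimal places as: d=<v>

d^4_{0,-3}(β=0.6779) via Wigner's sum:
With c≡cos(β/2)=0.943104 and s≡sin(β/2)=0.332497, N=[24·24·1·5040]^{1/2}=1703.830978
The bounds max(0,m−m')=0 and min(l+m,l−m')=1 give 2 terms
  k=0: (−1)^3·1703.8310/(144)·0.9431^5·0.3325^3 = -0.324508
  k=1: (−1)^4·1703.8310/(144)·0.9431^3·0.3325^5 = +0.040335
d^4_{0,-3}(0.6779) = -0.324508 +0.040335 = -0.284173

d=-0.2842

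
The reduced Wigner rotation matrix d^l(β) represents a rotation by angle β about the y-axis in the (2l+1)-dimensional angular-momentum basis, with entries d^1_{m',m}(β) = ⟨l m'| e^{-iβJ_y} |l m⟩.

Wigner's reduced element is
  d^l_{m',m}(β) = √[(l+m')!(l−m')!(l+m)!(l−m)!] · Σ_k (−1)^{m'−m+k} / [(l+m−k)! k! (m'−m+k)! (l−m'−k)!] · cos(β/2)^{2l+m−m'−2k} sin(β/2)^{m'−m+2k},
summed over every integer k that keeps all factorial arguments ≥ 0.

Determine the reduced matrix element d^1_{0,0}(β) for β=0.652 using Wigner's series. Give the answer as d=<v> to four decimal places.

d=0.7949

d^1_{0,0}(β=0.652) via Wigner's sum:
With c≡cos(β/2)=0.947331 and s≡sin(β/2)=0.320256, N=[1·1·1·1]^{1/2}=1.000000
The bounds max(0,m−m')=0 and min(l+m,l−m')=1 give 2 terms
  k=0: (−1)^0·1.0000/(1)·0.9473^2·0.3203^0 = +0.897436
  k=1: (−1)^1·1.0000/(1)·0.9473^0·0.3203^2 = -0.102564
d^1_{0,0}(0.652) = +0.897436 -0.102564 = +0.794872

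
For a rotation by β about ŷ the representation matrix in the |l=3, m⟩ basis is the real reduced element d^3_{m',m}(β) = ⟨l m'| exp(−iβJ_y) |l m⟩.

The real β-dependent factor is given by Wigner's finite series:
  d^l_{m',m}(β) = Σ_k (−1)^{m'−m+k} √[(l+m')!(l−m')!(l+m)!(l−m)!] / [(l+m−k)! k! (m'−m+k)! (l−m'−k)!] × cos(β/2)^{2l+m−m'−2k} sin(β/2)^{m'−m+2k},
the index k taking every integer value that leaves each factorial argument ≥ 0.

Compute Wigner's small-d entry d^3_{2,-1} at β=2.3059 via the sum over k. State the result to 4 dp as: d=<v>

d=0.4957

d^3_{2,-1}(β=2.3059) via Wigner's sum:
With c≡cos(β/2)=0.405793 and s≡sin(β/2)=0.913965, N=[120·1·2·24]^{1/2}=75.894664
Admissible k: 0..1 (factorial args all ≥0)
  k=0: (−1)^3·75.8947/(12)·0.4058^3·0.9140^3 = -0.322651
  k=1: (−1)^4·75.8947/(24)·0.4058^1·0.9140^5 = +0.818375
d^3_{2,-1}(2.3059) = -0.322651 +0.818375 = +0.495725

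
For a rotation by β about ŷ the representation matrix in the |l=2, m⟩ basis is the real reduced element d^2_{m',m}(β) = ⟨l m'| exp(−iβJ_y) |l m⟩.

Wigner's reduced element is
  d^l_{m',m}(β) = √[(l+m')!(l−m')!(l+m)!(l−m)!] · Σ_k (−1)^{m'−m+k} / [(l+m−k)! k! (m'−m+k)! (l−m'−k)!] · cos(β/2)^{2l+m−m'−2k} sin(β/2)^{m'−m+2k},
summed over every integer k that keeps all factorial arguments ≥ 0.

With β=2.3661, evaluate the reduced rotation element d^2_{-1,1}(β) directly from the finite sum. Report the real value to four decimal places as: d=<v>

d=-0.3669

d^2_{-1,1}(β=2.3661) via Wigner's sum:
c=cos(2.3661/2)=0.378103, s=sin(2.3661/2)=0.925764; N=√[1·6·6·1]=6.000000
k∈{2,3} keeps every argument non-negative
  k=2: (−1)^0·6.0000/(2)·0.3781^2·0.9258^2 = +0.367571
  k=3: (−1)^1·6.0000/(6)·0.3781^0·0.9258^4 = -0.734514
d^2_{-1,1}(2.3661) = +0.367571 -0.734514 = -0.366943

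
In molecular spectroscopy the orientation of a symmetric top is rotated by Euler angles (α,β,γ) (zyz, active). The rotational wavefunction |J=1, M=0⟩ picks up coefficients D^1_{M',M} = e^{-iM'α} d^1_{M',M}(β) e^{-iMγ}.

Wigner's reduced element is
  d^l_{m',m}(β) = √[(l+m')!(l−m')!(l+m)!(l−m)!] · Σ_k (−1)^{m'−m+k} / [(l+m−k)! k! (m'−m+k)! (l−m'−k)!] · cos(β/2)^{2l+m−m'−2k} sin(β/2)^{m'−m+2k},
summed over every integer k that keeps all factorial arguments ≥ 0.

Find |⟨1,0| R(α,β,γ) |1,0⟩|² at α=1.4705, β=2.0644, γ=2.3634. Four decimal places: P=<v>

D^1_{0,0}(1.4705,2.0644,2.3634) = e^{-i·0·1.4705}·d^1_{0,0}(2.0644)·e^{-i·0·2.3634}. Compute d first:
With c≡cos(β/2)=0.512932 and s≡sin(β/2)=0.858430, N=[1·1·1·1]^{1/2}=1.000000
k: max(0,(0)−(0))=0 … min(1+(0),1−(0))=1
  k=0: (−1)^0·1.0000/(1)·0.5129^2·0.8584^0 = +0.263099
  k=1: (−1)^1·1.0000/(1)·0.5129^0·0.8584^2 = -0.736901
d^1_{0,0}(2.0644) = +0.263099 -0.736901 = -0.473802
|D^1_{0,0}|² = |d^1_{0,0}(β)|² = (-0.473802)² = 0.224489 (the z-rotation phases have unit modulus)

P=0.2245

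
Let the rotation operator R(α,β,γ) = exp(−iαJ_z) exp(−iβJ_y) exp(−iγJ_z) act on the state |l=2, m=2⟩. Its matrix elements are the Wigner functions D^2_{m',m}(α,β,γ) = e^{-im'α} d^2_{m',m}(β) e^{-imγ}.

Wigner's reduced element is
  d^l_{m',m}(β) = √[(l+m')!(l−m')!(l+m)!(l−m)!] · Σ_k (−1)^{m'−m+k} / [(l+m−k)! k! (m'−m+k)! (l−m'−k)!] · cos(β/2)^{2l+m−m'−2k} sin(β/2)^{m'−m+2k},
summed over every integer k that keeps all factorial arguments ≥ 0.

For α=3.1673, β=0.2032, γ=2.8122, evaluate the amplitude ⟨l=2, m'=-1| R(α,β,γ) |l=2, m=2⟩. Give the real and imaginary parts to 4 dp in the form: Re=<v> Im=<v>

Split into d^2_{-1,2}(β=0.2032) × two z-phases.
With c≡cos(β/2)=0.994843 and s≡sin(β/2)=0.101425, N=[1·6·24·1]^{1/2}=12.000000
k: max(0,(2)−(-1))=3 … min(2+(2),2−(-1))=3
  k=3: (−1)^0·12.0000/(6)·0.9948^1·0.1014^3 = +0.002076
d^2_{-1,2}(0.2032) = +0.002076
Attach z-rotation phases: D = e^{-i(-1)(3.1673)}·(+0.002076)·e^{-i(2)(2.8122)} = -0.001608-0.001313i

Re=-0.0016 Im=-0.0013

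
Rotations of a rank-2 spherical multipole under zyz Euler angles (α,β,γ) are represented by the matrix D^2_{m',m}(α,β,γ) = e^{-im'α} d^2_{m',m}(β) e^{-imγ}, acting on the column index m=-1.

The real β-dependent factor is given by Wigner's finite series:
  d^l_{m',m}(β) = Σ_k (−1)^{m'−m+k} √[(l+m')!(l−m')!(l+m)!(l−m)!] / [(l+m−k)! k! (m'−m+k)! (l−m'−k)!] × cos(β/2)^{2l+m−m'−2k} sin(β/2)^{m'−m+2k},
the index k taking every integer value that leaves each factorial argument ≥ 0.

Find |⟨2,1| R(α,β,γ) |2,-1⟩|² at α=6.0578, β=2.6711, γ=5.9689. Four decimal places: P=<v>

First d^2_{1,-1}(β=2.6711), then the phase factors e^{-i(1)α} and e^{-i(-1)γ}:
c=cos(2.6711/2)=0.233083, s=sin(2.6711/2)=0.972457; N=√[6·1·1·6]=6.000000
The bounds max(0,m−m')=0 and min(l+m,l−m')=1 give 2 terms
  k=0: (−1)^2·6.0000/(2)·0.2331^2·0.9725^2 = +0.154128
  k=1: (−1)^3·6.0000/(6)·0.2331^0·0.9725^4 = -0.894297
d^2_{1,-1}(2.6711) = +0.154128 -0.894297 = -0.740169
|D^2_{1,-1}|² = |d^2_{1,-1}(β)|² = (-0.740169)² = 0.547849 (the z-rotation phases have unit modulus)

P=0.5478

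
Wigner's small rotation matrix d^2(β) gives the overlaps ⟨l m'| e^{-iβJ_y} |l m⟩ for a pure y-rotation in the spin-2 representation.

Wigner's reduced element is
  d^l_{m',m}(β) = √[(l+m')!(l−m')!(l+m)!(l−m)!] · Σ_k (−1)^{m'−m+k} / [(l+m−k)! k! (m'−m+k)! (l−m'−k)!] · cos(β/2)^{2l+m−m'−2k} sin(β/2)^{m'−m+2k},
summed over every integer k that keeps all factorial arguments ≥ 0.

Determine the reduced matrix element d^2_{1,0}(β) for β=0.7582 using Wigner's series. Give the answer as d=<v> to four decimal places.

d^2_{1,0}(β=0.7582) via Wigner's sum:
Half-angle: c=0.928998, s=0.370085. N=√(6·1·2·2)=4.898979
The bounds max(0,m−m')=0 and min(l+m,l−m')=1 give 2 terms
  k=0: (−1)^1·4.8990/(2)·0.9290^3·0.3701^1 = -0.726810
  k=1: (−1)^2·4.8990/(2)·0.9290^1·0.3701^3 = +0.115344
d^2_{1,0}(0.7582) = -0.726810 +0.115344 = -0.611467

d=-0.6115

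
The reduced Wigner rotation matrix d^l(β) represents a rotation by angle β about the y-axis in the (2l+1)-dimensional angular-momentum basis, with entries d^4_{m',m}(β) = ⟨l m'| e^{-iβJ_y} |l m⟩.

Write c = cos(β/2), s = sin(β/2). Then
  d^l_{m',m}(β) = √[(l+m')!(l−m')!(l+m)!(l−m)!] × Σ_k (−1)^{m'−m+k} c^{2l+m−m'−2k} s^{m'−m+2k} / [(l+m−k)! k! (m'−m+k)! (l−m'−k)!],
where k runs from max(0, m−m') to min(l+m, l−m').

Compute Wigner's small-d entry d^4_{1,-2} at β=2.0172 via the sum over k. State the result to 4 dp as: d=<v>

d=0.3225

d^4_{1,-2}(β=2.0172) via Wigner's sum:
c=cos(2.0172/2)=0.533046, s=sin(2.0172/2)=0.846086; N=√[120·6·2·720]=1018.233765
k: max(0,(-2)−(1))=0 … min(4+(-2),4−(1))=2
  k=0: (−1)^3·1018.2338/(72)·0.5330^5·0.8461^3 = -0.368622
  k=1: (−1)^4·1018.2338/(48)·0.5330^3·0.8461^5 = +1.393071
  k=2: (−1)^5·1018.2338/(240)·0.5330^1·0.8461^7 = -0.701946
d^4_{1,-2}(2.0172) = -0.368622 +1.393071 -0.701946 = +0.322503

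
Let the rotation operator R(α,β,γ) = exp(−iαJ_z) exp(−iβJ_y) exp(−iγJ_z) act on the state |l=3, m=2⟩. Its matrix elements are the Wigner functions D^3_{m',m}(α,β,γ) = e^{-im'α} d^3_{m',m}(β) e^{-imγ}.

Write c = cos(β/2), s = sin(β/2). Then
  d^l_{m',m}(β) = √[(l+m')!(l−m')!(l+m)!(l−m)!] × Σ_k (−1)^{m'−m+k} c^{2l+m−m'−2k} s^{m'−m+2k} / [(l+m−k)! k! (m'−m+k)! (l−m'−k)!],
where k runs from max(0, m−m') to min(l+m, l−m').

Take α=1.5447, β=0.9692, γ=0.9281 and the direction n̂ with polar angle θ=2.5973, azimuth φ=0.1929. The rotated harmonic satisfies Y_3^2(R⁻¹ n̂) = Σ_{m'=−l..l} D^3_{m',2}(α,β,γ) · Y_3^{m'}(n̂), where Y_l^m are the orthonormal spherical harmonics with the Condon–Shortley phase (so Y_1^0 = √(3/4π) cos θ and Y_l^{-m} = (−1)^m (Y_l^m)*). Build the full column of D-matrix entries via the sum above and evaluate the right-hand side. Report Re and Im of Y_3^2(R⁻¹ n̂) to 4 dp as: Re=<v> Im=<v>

Re=0.3362 Im=0.0414

Need the full column D^3_{m',2} for m'=−3..3 at α=1.5447, β=0.9692, γ=0.9281.
cos(β/2)=0.884861, sin(β/2)=0.465854
d^3_{-3,2}: single k=5 term ⇒ +0.047556;  D = -0.044445+0.016917i
d^3_{-2,2}: k∈[4..5] ⇒ +0.184383 -0.010221 = +0.174162;  D = +0.057686+0.164331i
d^3_{-1,2}: k∈[3..4] ⇒ +0.443003 -0.061394 = +0.381609;  D = +0.363244-0.116958i
d^3_{0,2}: k∈[2..3] ⇒ +0.728722 -0.201982 = +0.526741;  D = -0.148301-0.505433i
d^3_{1,2}: k∈[1..2] ⇒ +0.799147 -0.443003 = +0.356144;  D = -0.344237+0.091319i
d^3_{2,2}: k∈[0..1] ⇒ +0.480011 -0.665229 = -0.185218;  D = -0.042804-0.180204i
d^3_{3,2}: single k=0 term ⇒ -0.619016;  D = -0.605787+0.127293i
Y_3^{m'}(θ=2.5973,φ=0.1929) and Σ D·Y over m':
  (-0.0444+0.0169i)·(+0.0485-0.0317i)  (+0.0577+0.1643i)·(-0.2172+0.0882i)  (+0.3632-0.1170i)·(+0.4368-0.0853i)  (-0.1483-0.5054i)·(-0.2105+0.0000i)  (-0.3442+0.0913i)·(-0.4368-0.0853i)  (-0.0428-0.1802i)·(-0.2172-0.0882i)  (-0.6058+0.1273i)·(-0.0485-0.0317i)
Y_3^2(R⁻¹ n̂) = +0.336209+0.041360i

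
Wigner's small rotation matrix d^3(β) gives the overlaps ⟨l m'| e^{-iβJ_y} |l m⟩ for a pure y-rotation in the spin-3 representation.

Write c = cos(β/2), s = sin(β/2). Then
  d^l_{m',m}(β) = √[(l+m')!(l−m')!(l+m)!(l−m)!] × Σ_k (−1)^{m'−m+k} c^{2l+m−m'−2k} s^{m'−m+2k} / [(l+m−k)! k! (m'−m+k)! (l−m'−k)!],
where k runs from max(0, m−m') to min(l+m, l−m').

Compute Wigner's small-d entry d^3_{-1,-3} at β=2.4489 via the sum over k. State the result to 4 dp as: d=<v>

d^3_{-1,-3}(β=2.4489) via Wigner's sum:
Half-angle: c=0.339463, s=0.940619. N=√(2·24·1·720)=185.903201
The bounds max(0,m−m')=0 and min(l+m,l−m')=0 give 1 term
  k=0: (−1)^2·185.9032/(48)·0.3395^4·0.9406^2 = +0.045504
d^3_{-1,-3}(2.4489) = +0.045504

d=0.0455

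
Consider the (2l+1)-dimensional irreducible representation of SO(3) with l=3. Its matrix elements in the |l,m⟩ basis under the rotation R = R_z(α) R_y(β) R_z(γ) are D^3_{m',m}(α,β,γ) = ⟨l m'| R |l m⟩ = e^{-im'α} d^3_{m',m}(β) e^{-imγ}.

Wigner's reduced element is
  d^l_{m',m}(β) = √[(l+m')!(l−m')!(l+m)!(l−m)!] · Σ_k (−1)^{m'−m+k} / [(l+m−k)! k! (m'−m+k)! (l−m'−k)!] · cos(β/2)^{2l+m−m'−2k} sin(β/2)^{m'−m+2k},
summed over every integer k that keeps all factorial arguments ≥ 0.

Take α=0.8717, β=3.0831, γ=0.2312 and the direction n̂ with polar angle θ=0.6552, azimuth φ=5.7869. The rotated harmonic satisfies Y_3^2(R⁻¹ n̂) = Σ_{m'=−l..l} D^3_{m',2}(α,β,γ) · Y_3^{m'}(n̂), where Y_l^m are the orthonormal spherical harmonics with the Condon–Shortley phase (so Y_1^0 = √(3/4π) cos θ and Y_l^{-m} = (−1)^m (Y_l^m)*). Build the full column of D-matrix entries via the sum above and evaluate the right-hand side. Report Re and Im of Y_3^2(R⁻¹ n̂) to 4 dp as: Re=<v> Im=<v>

Need the full column D^3_{m',2} for m'=−3..3 at α=0.8717, β=3.0831, γ=0.2312.
cos(β/2)=0.029242, sin(β/2)=0.999572
d^3_{-3,2}: single k=5 term ⇒ +0.071475;  D = -0.039284+0.059712i
d^3_{-2,2}: k∈[4..5] ⇒ +0.004268 -0.997437 = -0.993169;  D = -0.283805-0.951756i
d^3_{-1,2}: k∈[3..4] ⇒ +0.000158 -0.092274 = -0.092116;  D = -0.084507-0.036659i
d^3_{0,2}: k∈[2..3] ⇒ +0.000004 -0.004676 = -0.004672;  D = -0.004181+0.002084i
d^3_{1,2}: k∈[1..2] ⇒ +0.000000 -0.000158 = -0.000158;  D = -0.000037+0.000153i
d^3_{2,2}: k∈[0..1] ⇒ +0.000000 -0.000004 = -0.000004;  D = +0.000002+0.000003i
d^3_{3,2}: single k=0 term ⇒ -0.000000;  D = +0.000000+0.000000i
Y_3^{m'}(θ=0.6552,φ=5.7869) and Σ D·Y over m':
  (-0.0393+0.0597i)·(+0.0077+0.0941i)  (-0.2838-0.9518i)·(+0.1644+0.2520i)  (-0.0845-0.0367i)·(+0.3712+0.2010i)  (-0.0042+0.0021i)·(+0.0425+0.0000i)  (-0.0000+0.0002i)·(-0.3712+0.2010i)  (+0.0000+0.0000i)·(+0.1644-0.2520i)  (+0.0000+0.0000i)·(-0.0077+0.0941i)
Y_3^2(R⁻¹ n̂) = +0.163014-0.261808i

Re=0.1630 Im=-0.2618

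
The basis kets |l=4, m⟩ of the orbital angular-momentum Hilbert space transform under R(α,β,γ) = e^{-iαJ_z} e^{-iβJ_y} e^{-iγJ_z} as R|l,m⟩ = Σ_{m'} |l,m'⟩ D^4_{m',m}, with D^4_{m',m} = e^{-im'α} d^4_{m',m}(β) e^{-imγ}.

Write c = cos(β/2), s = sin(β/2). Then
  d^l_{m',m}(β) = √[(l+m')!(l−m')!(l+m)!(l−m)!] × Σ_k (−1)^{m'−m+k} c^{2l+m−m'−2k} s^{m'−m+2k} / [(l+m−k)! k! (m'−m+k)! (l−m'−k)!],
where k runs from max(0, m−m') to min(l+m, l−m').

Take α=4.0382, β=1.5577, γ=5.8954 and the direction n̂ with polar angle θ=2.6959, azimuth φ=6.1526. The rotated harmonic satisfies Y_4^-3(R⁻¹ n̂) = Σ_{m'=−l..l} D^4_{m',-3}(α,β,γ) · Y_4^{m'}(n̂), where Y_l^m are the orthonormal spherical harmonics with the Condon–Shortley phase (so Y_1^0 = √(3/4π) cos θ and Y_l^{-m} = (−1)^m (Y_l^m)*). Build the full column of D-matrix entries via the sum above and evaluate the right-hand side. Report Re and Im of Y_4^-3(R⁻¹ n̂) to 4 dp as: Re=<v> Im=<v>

Re=0.1860 Im=0.1955

Need the full column D^4_{m',-3} for m'=−4..4 at α=4.0382, β=1.5577, γ=5.8954.
cos(β/2)=0.711722, sin(β/2)=0.702461
d^4_{-4,-3}: single k=1 term ⇒ +0.183797;  D = -0.138359+0.120988i
d^4_{-3,-3}: k∈[0..1] ⇒ +0.065839 -0.448957 = -0.383118;  D = +0.016978+0.382742i
d^4_{-2,-3}: k∈[0..1] ⇒ -0.243141 +0.710566 = +0.467424;  D = +0.377731+0.275327i
d^4_{-1,-3}: k∈[0..1] ⇒ +0.509069 -0.826514 = -0.317444;  D = +0.306217-0.083677i
d^4_{0,-3}: k∈[0..1] ⇒ -0.749002 +0.729638 = -0.019364;  D = -0.007673+0.017779i
d^4_{1,-3}: k∈[0..1] ⇒ +0.826514 -0.483087 = +0.343426;  D = +0.161373+0.303151i
d^4_{2,-3}: k∈[0..1] ⇒ -0.692195 +0.224766 = -0.467429;  D = +0.459451+0.085992i
d^4_{3,-3}: k∈[0..1] ⇒ +0.426043 -0.059290 = +0.366753;  D = +0.277752-0.239503i
d^4_{4,-3}: single k=0 term ⇒ -0.169908;  D = -0.006352-0.169789i
Y_4^{m'}(θ=2.6959,φ=6.1526) and Σ D·Y over m':
  (-0.1384+0.1210i)·(+0.0132+0.0076i)  (+0.0170+0.3827i)·(-0.0836-0.0345i)  (+0.3777+0.2753i)·(+0.2822+0.0754i)  (+0.3062-0.0837i)·(-0.4925-0.0647i)  (-0.0077+0.0178i)·(+0.1878+0.0000i)  (+0.1614+0.3032i)·(+0.4925-0.0647i)  (+0.4595+0.0860i)·(+0.2822-0.0754i)  (+0.2778-0.2395i)·(+0.0836-0.0345i)  (-0.0064-0.1698i)·(+0.0132-0.0076i)
Y_4^-3(R⁻¹ n̂) = +0.186030+0.195537i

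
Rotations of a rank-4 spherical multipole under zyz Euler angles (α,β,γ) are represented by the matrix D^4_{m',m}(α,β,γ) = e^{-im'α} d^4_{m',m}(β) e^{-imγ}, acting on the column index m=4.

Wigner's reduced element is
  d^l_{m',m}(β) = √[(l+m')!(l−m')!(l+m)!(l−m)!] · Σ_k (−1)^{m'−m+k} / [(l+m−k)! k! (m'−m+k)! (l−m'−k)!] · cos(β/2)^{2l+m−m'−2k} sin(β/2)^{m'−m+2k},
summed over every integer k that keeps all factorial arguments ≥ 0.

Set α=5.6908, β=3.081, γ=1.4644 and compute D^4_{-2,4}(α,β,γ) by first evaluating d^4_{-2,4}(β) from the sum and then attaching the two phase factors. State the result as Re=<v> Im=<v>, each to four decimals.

Split into d^4_{-2,4}(β=3.081) × two z-phases.
With c≡cos(β/2)=0.030292 and s≡sin(β/2)=0.999541, N=[2·720·40320·1]^{1/2}=7619.763776
The bounds max(0,m−m')=6 and min(l+m,l−m')=6 give 1 term
  k=6: (−1)^0·7619.7638/(1440)·0.0303^2·0.9995^6 = +0.004842
d^4_{-2,4}(3.081) = +0.004842
D = (+0.376510-0.926413i)·(+0.004842)·(+0.910797+0.412854i) = +0.003512-0.003333i

Re=0.0035 Im=-0.0033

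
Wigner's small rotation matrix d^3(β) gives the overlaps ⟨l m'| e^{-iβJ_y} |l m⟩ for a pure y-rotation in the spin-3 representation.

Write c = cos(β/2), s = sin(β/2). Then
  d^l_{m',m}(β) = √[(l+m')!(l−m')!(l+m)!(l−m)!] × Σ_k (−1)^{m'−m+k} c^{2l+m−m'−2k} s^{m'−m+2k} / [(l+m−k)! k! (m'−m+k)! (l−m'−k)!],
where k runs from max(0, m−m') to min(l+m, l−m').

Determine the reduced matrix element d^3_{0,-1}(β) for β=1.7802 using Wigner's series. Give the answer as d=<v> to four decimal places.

d=0.3320

d^3_{0,-1}(β=1.7802) via Wigner's sum:
Half-angle: c=0.629334, s=0.777135. N=√(6·6·2·24)=41.569219
Admissible k: 0..2 (factorial args all ≥0)
  k=0: (−1)^1·41.5692/(12)·0.6293^5·0.7771^1 = -0.265763
  k=1: (−1)^2·41.5692/(4)·0.6293^3·0.7771^3 = +1.215752
  k=2: (−1)^3·41.5692/(12)·0.6293^1·0.7771^5 = -0.617950
d^3_{0,-1}(1.7802) = -0.265763 +1.215752 -0.617950 = +0.332039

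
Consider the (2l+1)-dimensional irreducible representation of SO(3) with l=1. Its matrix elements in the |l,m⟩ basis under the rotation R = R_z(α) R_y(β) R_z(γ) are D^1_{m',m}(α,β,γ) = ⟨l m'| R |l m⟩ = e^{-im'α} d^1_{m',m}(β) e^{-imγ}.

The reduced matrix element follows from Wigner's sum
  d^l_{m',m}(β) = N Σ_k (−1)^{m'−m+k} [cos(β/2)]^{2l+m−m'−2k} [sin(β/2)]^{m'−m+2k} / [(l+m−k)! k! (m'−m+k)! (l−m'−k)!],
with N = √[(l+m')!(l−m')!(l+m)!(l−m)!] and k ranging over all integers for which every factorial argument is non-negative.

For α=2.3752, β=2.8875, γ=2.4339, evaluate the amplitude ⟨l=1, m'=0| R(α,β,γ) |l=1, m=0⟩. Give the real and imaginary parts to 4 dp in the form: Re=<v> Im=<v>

D^1_{0,0}(2.3752,2.8875,2.4339) = e^{-i·0·2.3752}·d^1_{0,0}(2.8875)·e^{-i·0·2.4339}. Compute d first:
c=cos(2.8875/2)=0.126705, s=sin(2.8875/2)=0.991940; N=√[1·1·1·1]=1.000000
k: max(0,(0)−(0))=0 … min(1+(0),1−(0))=1
  k=0: (−1)^0·1.0000/(1)·0.1267^2·0.9919^0 = +0.016054
  k=1: (−1)^1·1.0000/(1)·0.1267^0·0.9919^2 = -0.983946
d^1_{0,0}(2.8875) = +0.016054 -0.983946 = -0.967892
Attach z-rotation phases: D = e^{-i(0)(2.3752)}·(-0.967892)·e^{-i(0)(2.4339)} = -0.967892+0.000000i

Re=-0.9679 Im=0.0000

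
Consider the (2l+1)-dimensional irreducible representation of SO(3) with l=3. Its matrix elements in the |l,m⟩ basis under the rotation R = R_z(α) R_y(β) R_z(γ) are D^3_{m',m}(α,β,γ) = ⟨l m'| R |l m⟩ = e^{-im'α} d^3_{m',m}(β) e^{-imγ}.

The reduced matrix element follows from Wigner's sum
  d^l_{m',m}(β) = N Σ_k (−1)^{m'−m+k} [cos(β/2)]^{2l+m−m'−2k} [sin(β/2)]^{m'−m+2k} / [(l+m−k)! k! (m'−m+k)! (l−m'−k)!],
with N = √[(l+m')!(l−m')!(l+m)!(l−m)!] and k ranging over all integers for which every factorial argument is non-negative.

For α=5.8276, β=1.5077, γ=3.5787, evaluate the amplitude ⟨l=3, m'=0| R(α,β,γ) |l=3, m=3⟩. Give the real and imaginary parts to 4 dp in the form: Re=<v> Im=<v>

Split into d^3_{0,3}(β=1.5077) × two z-phases.
With c≡cos(β/2)=0.729059 and s≡sin(β/2)=0.684451, N=[6·6·720·1]^{1/2}=160.996894
The bounds max(0,m−m')=3 and min(l+m,l−m')=3 give 1 term
  k=3: (−1)^0·160.9969/(36)·0.7291^3·0.6845^3 = +0.555686
d^3_{0,3}(1.5077) = +0.555686
D = (+1.000000+0.000000i)·(+0.555686)·(-0.256572+0.966525i) = -0.142574+0.537085i

Re=-0.1426 Im=0.5371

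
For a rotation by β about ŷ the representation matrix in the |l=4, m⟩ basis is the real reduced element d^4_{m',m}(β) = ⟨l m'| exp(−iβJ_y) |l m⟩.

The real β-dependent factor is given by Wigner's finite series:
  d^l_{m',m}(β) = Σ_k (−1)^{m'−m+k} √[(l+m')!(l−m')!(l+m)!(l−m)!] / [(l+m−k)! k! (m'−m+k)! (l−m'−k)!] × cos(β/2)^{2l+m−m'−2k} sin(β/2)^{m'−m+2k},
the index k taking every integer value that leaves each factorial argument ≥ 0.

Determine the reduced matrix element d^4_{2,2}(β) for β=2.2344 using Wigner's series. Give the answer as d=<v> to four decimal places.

d=0.2938

d^4_{2,2}(β=2.2344) via Wigner's sum:
Half-angle: c=0.438201, s=0.898877. N=√(720·2·720·2)=1440.000000
k: max(0,(2)−(2))=0 … min(4+(2),4−(2))=2
  k=0: (−1)^0·1440.0000/(1440)·0.4382^8·0.8989^0 = +0.001360
  k=1: (−1)^1·1440.0000/(120)·0.4382^6·0.8989^2 = -0.068647
  k=2: (−1)^2·1440.0000/(96)·0.4382^4·0.8989^4 = +0.361065
d^4_{2,2}(2.2344) = +0.001360 -0.068647 +0.361065 = +0.293778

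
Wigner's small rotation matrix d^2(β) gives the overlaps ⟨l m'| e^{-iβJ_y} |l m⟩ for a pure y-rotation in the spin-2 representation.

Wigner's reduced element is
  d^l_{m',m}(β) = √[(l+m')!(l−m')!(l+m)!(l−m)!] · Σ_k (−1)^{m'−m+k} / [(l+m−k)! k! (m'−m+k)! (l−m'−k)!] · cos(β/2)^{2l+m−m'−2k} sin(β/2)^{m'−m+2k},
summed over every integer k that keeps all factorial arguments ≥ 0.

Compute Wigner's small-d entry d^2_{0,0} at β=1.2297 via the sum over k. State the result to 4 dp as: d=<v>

d=-0.3321

d^2_{0,0}(β=1.2297) via Wigner's sum:
With c≡cos(β/2)=0.816860 and s≡sin(β/2)=0.576836, N=[2·2·2·2]^{1/2}=4.000000
k: max(0,(0)−(0))=0 … min(2+(0),2−(0))=2
  k=0: (−1)^0·4.0000/(4)·0.8169^4·0.5768^0 = +0.445236
  k=1: (−1)^1·4.0000/(1)·0.8169^2·0.5768^2 = -0.888096
  k=2: (−1)^2·4.0000/(4)·0.8169^0·0.5768^4 = +0.110716
d^2_{0,0}(1.2297) = +0.445236 -0.888096 +0.110716 = -0.332144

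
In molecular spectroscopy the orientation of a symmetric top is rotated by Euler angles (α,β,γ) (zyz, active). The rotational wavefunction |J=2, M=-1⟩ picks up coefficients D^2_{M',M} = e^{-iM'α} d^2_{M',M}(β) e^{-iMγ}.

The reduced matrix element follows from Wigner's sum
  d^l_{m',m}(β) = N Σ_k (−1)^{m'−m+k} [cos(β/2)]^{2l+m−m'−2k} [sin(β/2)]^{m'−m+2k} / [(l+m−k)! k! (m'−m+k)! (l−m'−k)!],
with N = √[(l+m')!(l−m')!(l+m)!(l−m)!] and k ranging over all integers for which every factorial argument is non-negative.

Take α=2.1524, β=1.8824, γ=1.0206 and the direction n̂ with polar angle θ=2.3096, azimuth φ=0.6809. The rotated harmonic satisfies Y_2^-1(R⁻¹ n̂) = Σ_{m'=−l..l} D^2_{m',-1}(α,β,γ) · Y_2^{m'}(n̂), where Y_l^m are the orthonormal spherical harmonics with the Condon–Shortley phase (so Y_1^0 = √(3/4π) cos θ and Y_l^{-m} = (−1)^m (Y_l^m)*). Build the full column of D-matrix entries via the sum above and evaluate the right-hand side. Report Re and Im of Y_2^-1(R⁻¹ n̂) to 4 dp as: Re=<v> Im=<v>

Need the full column D^2_{m',-1} for m'=−2..2 at α=2.1524, β=1.8824, γ=1.0206.
cos(β/2)=0.588819, sin(β/2)=0.808265
d^2_{-2,-1}: single k=1 term ⇒ +0.330011;  D = +0.189866-0.269922i
d^2_{-1,-1}: k∈[0..1] ⇒ +0.120206 -0.679504 = -0.559298;  D = +0.559022+0.017563i
d^2_{0,-1}: k∈[0..1] ⇒ -0.404179 +0.761586 = +0.357407;  D = +0.186872+0.304661i
d^2_{1,-1}: k∈[0..1] ⇒ +0.679504 -0.426791 = +0.252713;  D = +0.107411-0.228750i
d^2_{2,-1}: single k=0 term ⇒ -0.621832;  D = +0.615520-0.088378i
Y_2^{m'}(θ=2.3096,φ=0.6809) and Σ D·Y over m':
  (+0.1899-0.2699i)·(+0.0438-0.2065i)  (+0.5590+0.0176i)·(-0.2988+0.2421i)  (+0.1869+0.3047i)·(+0.1137+0.0000i)  (+0.1074-0.2288i)·(+0.2988+0.2421i)  (+0.6155-0.0884i)·(+0.0438+0.2065i)
Y_2^-1(R⁻¹ n̂) = -0.064802+0.194580i

Re=-0.0648 Im=0.1946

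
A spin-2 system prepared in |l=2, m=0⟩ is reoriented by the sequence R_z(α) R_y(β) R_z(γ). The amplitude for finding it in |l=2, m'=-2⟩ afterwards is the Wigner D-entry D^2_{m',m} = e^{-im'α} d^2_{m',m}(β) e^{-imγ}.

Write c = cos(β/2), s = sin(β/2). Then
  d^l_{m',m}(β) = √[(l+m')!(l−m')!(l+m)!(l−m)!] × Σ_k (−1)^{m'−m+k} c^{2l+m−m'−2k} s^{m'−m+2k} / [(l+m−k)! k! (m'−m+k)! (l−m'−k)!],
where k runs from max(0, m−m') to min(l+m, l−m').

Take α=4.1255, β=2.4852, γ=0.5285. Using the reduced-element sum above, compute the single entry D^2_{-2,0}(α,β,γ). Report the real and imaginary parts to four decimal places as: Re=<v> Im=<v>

Re=-0.0882 Im=0.2103

First d^2_{-2,0}(β=2.4852), then the phase factors e^{-i(-2)α} and e^{-i(0)γ}:
With c≡cos(β/2)=0.322336 and s≡sin(β/2)=0.946625, N=[1·24·2·2]^{1/2}=9.797959
k∈{2} keeps every argument non-negative
  k=2: (−1)^0·9.7980/(4)·0.3223^2·0.9466^2 = +0.228060
d^2_{-2,0}(2.4852) = +0.228060
D = (-0.386670+0.922218i)·(+0.228060)·(+1.000000+0.000000i) = -0.088184+0.210321i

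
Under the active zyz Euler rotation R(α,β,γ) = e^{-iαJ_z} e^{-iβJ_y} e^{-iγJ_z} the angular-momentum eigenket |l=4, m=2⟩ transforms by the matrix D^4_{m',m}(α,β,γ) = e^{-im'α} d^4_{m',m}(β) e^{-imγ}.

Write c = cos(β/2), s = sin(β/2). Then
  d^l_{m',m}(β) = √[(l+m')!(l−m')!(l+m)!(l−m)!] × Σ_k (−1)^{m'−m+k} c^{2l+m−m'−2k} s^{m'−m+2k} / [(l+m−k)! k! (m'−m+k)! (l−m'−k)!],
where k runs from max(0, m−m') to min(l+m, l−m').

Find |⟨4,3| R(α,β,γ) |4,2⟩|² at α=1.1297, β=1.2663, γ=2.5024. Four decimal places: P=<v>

P=0.0911

D^4_{3,2}(1.1297,1.2663,2.5024) = e^{-i·3·1.1297}·d^4_{3,2}(1.2663)·e^{-i·2·2.5024}. Compute d first:
c=cos(1.2663/2)=0.806168, s=sin(1.2663/2)=0.591687; N=√[5040·1·720·2]=2693.993318
k: max(0,(2)−(3))=0 … min(4+(2),4−(3))=1
  k=0: (−1)^1·2693.9933/(720)·0.8062^7·0.5917^1 = -0.489930
  k=1: (−1)^2·2693.9933/(240)·0.8062^5·0.5917^3 = +0.791751
d^4_{3,2}(1.2663) = -0.489930 +0.791751 = +0.301821
|D^4_{3,2}|² = |d^4_{3,2}(β)|² = (+0.301821)² = 0.091096 (the z-rotation phases have unit modulus)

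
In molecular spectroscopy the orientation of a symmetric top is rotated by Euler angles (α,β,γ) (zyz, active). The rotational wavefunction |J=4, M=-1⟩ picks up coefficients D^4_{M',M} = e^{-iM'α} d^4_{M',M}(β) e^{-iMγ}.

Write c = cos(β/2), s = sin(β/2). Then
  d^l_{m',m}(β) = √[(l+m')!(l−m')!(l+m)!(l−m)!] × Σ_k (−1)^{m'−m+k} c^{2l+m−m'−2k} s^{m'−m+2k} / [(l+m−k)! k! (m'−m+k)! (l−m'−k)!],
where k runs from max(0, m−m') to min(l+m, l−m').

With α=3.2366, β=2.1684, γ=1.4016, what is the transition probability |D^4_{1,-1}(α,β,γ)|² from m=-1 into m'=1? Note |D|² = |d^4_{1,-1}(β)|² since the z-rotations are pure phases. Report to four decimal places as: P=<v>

D^4_{1,-1}(3.2366,2.1684,1.4016) = e^{-i·1·3.2366}·d^4_{1,-1}(2.1684)·e^{-i·-1·1.4016}. Compute d first:
With c≡cos(β/2)=0.467620 and s≡sin(β/2)=0.883930, N=[120·6·6·120]^{1/2}=720.000000
The bounds max(0,m−m')=0 and min(l+m,l−m')=3 give 4 terms
  k=0: (−1)^2·720.0000/(72)·0.4676^6·0.8839^2 = +0.081695
  k=1: (−1)^3·720.0000/(24)·0.4676^4·0.8839^4 = -0.875718
  k=2: (−1)^4·720.0000/(48)·0.4676^2·0.8839^6 = +1.564528
  k=3: (−1)^5·720.0000/(720)·0.4676^0·0.8839^8 = -0.372685
d^4_{1,-1}(2.1684) = +0.081695 -0.875718 +1.564528 -0.372685 = +0.397821
|D^4_{1,-1}|² = |d^4_{1,-1}(β)|² = (+0.397821)² = 0.158261 (the z-rotation phases have unit modulus)

P=0.1583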